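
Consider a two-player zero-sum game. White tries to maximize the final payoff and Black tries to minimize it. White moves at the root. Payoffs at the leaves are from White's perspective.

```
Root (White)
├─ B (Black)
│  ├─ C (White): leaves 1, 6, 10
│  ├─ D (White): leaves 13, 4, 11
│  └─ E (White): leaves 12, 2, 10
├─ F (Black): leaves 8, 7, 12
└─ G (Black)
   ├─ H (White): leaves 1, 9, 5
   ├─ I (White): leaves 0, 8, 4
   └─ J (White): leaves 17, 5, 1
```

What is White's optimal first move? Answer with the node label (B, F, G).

B

C (White): max(1, 6, 10) = 10
D (White): max(13, 4, 11) = 13
E (White): max(12, 2, 10) = 12
B (Black): min(10, 13, 12) = 10
F (Black): min(8, 7, 12) = 7
H (White): max(1, 9, 5) = 9
I (White): max(0, 8, 4) = 8
J (White): max(17, 5, 1) = 17
G (Black): min(9, 8, 17) = 8
Root (White): max(10, 7, 8) = 10
White picks the child with the highest value: B (value 10).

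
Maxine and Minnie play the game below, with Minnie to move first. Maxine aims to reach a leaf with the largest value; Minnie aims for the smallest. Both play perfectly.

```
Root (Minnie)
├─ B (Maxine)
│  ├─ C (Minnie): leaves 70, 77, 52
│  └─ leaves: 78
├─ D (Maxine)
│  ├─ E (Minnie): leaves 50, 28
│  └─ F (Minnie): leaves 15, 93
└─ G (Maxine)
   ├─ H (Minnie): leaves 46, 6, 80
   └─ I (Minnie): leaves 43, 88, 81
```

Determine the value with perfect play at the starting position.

C (Minnie): min(70, 77, 52) = 52
B (Maxine): max(52, 78) = 78
E (Minnie): min(50, 28) = 28
F (Minnie): min(15, 93) = 15
D (Maxine): max(28, 15) = 28
H (Minnie): min(46, 6, 80) = 6
I (Minnie): min(43, 88, 81) = 43
G (Maxine): max(6, 43) = 43
Root (Minnie): min(78, 28, 43) = 28

28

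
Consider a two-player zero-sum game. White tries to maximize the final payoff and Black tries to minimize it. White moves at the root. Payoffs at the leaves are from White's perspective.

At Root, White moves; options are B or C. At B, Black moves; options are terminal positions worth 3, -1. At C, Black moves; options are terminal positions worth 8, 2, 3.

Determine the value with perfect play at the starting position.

2

B (Black): min(3, -1) = -1
C (Black): min(8, 2, 3) = 2
Root (White): max(-1, 2) = 2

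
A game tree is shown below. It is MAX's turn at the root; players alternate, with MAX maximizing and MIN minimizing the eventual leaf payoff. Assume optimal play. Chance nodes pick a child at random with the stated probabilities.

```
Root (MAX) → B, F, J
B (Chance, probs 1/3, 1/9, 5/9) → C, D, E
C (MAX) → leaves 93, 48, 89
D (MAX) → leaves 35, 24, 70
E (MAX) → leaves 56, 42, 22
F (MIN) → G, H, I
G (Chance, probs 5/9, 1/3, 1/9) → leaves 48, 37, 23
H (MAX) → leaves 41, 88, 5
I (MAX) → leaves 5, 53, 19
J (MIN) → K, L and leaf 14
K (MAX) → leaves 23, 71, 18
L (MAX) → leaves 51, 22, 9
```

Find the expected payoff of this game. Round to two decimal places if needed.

69.89

C (MAX): max(93, 48, 89) = 93
D (MAX): max(35, 24, 70) = 70
E (MAX): max(56, 42, 22) = 56
B (Chance): 1/3·93 + 1/9·70 + 5/9·56 = 69.89
G (Chance): 5/9·48 + 1/3·37 + 1/9·23 = 41.56
H (MAX): max(41, 88, 5) = 88
I (MAX): max(5, 53, 19) = 53
F (MIN): min(41.56, 88, 53) = 41.56
K (MAX): max(23, 71, 18) = 71
L (MAX): max(51, 22, 9) = 51
J (MIN): min(71, 51, 14) = 14
Root (MAX): max(69.89, 41.56, 14) = 69.89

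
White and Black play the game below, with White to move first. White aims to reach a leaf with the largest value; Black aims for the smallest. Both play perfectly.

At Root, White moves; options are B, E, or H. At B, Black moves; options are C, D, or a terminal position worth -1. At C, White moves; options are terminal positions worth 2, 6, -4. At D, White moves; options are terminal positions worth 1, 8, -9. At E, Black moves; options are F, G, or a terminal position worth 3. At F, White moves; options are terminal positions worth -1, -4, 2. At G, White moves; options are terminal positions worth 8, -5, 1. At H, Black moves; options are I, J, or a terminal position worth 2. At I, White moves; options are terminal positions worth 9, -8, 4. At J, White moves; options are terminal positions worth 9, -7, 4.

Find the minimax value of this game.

2

C (White): max(2, 6, -4) = 6
D (White): max(1, 8, -9) = 8
B (Black): min(6, 8, -1) = -1
F (White): max(-1, -4, 2) = 2
G (White): max(8, -5, 1) = 8
E (Black): min(2, 8, 3) = 2
I (White): max(9, -8, 4) = 9
J (White): max(9, -7, 4) = 9
H (Black): min(9, 9, 2) = 2
Root (White): max(-1, 2, 2) = 2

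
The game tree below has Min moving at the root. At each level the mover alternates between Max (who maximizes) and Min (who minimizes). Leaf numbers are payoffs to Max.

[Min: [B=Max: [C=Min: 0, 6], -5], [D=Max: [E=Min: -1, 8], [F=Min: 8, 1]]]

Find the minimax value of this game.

0

C (Min): min(0, 6) = 0
B (Max): max(0, -5) = 0
E (Min): min(-1, 8) = -1
F (Min): min(8, 1) = 1
D (Max): max(-1, 1) = 1
Root (Min): min(0, 1) = 0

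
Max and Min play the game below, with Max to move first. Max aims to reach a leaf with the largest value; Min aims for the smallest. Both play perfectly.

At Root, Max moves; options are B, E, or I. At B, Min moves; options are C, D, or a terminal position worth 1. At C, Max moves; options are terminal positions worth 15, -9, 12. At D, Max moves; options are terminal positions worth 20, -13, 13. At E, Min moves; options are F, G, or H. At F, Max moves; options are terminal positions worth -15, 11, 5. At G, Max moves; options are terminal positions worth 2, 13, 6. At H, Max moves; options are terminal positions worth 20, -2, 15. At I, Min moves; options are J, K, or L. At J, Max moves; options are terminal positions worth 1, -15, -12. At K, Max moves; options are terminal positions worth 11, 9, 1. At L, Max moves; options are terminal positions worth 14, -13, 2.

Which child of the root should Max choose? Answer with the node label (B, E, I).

C (Max): max(15, -9, 12) = 15
D (Max): max(20, -13, 13) = 20
B (Min): min(15, 20, 1) = 1
F (Max): max(-15, 11, 5) = 11
G (Max): max(2, 13, 6) = 13
H (Max): max(20, -2, 15) = 20
E (Min): min(11, 13, 20) = 11
J (Max): max(1, -15, -12) = 1
K (Max): max(11, 9, 1) = 11
L (Max): max(14, -13, 2) = 14
I (Min): min(1, 11, 14) = 1
Root (Max): max(1, 11, 1) = 11
Max picks the child with the highest value: E (value 11).

E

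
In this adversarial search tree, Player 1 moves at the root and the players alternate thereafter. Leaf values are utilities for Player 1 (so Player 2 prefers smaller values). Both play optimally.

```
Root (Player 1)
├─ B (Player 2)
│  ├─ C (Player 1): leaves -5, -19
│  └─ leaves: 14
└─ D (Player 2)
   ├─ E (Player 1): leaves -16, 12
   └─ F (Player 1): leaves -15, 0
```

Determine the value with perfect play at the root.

0

C (Player 1): max(-5, -19) = -5
B (Player 2): min(-5, 14) = -5
E (Player 1): max(-16, 12) = 12
F (Player 1): max(-15, 0) = 0
D (Player 2): min(12, 0) = 0
Root (Player 1): max(-5, 0) = 0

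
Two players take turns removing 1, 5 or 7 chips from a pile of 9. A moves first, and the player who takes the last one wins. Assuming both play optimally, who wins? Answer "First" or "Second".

First

Positions where the player to move wins (W) vs loses (L):
i:   0  1  2  3  4  5  6  7  8  9
     L  W  L  W  L  W  L  W  L  W
Position 9 is W, so the first player wins.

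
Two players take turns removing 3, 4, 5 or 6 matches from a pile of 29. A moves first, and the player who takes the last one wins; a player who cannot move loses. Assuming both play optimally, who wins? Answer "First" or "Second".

Second

Mark each pile size as W (mover wins) or L (mover loses):
i:   0  1  2  3  4  5  6  7  8  9 10 11 12 13 14 15 16 17 18 19 20 21 22 23 24 25 26 27 28 29
     L  L  L  W  W  W  W  W  W  L  L  L  W  W  W  W  W  W  L  L  L  W  W  W  W  W  W  L  L  L
Position 29 is L, so the second player wins.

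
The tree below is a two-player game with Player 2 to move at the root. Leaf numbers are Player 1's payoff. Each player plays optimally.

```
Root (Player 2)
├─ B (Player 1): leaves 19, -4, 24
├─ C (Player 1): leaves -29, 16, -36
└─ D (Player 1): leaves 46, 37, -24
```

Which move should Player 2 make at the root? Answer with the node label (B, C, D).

B (Player 1): max(19, -4, 24) = 24
C (Player 1): max(-29, 16, -36) = 16
D (Player 1): max(46, 37, -24) = 46
Root (Player 2): min(24, 16, 46) = 16
Player 2 picks the child with the lowest value: C (value 16).

C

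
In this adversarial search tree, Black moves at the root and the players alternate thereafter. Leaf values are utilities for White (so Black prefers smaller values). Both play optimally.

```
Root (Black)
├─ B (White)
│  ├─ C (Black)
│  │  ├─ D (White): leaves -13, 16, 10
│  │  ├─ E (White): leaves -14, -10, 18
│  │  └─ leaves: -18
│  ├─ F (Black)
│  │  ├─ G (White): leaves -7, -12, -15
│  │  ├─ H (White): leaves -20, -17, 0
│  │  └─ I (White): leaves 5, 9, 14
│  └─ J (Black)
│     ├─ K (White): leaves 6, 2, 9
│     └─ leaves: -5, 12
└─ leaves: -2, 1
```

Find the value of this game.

D (White): max(-13, 16, 10) = 16
E (White): max(-14, -10, 18) = 18
C (Black): min(16, 18, -18) = -18
G (White): max(-7, -12, -15) = -7
H (White): max(-20, -17, 0) = 0
I (White): max(5, 9, 14) = 14
F (Black): min(-7, 0, 14) = -7
K (White): max(6, 2, 9) = 9
J (Black): min(9, -5, 12) = -5
B (White): max(-18, -7, -5) = -5
Root (Black): min(-5, -2, 1) = -5

-5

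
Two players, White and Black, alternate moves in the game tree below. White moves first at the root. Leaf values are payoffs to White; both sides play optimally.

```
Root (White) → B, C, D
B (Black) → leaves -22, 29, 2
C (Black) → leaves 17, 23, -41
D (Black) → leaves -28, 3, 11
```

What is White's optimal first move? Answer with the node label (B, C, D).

B (Black): min(-22, 29, 2) = -22
C (Black): min(17, 23, -41) = -41
D (Black): min(-28, 3, 11) = -28
Root (White): max(-22, -41, -28) = -22
White picks the child with the highest value: B (value -22).

B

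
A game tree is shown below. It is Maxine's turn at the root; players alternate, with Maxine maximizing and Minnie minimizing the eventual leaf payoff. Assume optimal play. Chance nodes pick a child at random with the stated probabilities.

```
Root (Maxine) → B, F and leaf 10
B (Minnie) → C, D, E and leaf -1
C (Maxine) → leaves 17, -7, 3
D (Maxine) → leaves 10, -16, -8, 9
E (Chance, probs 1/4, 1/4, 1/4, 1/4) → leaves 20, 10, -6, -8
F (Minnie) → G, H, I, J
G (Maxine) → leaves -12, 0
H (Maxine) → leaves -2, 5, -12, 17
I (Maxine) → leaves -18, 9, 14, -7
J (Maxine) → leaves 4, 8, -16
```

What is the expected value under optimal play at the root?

10

C (Maxine): max(17, -7, 3) = 17
D (Maxine): max(10, -16, -8, 9) = 10
E (Chance): 1/4·20 + 1/4·10 + 1/4·-6 + 1/4·-8 = 4
B (Minnie): min(17, 10, 4, -1) = -1
G (Maxine): max(-12, 0) = 0
H (Maxine): max(-2, 5, -12, 17) = 17
I (Maxine): max(-18, 9, 14, -7) = 14
J (Maxine): max(4, 8, -16) = 8
F (Minnie): min(0, 17, 14, 8) = 0
Root (Maxine): max(-1, 0, 10) = 10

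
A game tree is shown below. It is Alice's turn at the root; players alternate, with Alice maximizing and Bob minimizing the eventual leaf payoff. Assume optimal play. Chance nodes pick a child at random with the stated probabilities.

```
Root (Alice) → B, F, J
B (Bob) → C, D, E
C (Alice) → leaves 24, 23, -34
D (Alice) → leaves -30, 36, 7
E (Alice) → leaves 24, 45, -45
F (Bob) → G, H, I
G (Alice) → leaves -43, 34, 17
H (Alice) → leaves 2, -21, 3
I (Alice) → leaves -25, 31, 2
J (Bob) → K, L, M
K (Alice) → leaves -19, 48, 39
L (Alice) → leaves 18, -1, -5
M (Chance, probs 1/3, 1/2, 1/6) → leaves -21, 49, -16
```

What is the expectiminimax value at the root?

C (Alice): max(24, 23, -34) = 24
D (Alice): max(-30, 36, 7) = 36
E (Alice): max(24, 45, -45) = 45
B (Bob): min(24, 36, 45) = 24
G (Alice): max(-43, 34, 17) = 34
H (Alice): max(2, -21, 3) = 3
I (Alice): max(-25, 31, 2) = 31
F (Bob): min(34, 3, 31) = 3
K (Alice): max(-19, 48, 39) = 48
L (Alice): max(18, -1, -5) = 18
M (Chance): 1/3·-21 + 1/2·49 + 1/6·-16 = 14.83
J (Bob): min(48, 18, 14.83) = 14.83
Root (Alice): max(24, 3, 14.83) = 24

24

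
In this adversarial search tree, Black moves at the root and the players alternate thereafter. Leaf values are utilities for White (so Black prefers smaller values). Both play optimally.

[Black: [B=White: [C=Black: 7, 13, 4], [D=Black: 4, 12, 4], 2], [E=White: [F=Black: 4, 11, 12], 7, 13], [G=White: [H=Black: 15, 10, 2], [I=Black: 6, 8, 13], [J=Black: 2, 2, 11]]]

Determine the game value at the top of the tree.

4

C (Black): min(7, 13, 4) = 4
D (Black): min(4, 12, 4) = 4
B (White): max(4, 4, 2) = 4
F (Black): min(4, 11, 12) = 4
E (White): max(4, 7, 13) = 13
H (Black): min(15, 10, 2) = 2
I (Black): min(6, 8, 13) = 6
J (Black): min(2, 2, 11) = 2
G (White): max(2, 6, 2) = 6
Root (Black): min(4, 13, 6) = 4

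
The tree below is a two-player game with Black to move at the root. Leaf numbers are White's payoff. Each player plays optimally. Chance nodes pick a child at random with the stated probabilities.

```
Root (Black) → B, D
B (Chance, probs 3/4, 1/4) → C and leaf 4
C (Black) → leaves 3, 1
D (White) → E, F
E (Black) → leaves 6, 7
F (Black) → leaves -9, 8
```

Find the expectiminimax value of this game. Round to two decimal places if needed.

C (Black): min(3, 1) = 1
B (Chance): 3/4·1 + 1/4·4 = 1.75
E (Black): min(6, 7) = 6
F (Black): min(-9, 8) = -9
D (White): max(6, -9) = 6
Root (Black): min(1.75, 6) = 1.75

1.75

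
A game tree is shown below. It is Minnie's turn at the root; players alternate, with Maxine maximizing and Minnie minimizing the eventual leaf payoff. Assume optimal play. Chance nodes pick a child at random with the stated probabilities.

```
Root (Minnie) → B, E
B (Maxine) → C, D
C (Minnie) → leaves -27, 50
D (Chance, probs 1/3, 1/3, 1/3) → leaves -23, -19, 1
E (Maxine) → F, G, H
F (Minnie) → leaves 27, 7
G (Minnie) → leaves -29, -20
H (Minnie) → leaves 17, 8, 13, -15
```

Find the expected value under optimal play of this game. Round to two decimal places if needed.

C (Minnie): min(-27, 50) = -27
D (Chance): 1/3·-23 + 1/3·-19 + 1/3·1 = -13.67
B (Maxine): max(-27, -13.67) = -13.67
F (Minnie): min(27, 7) = 7
G (Minnie): min(-29, -20) = -29
H (Minnie): min(17, 8, 13, -15) = -15
E (Maxine): max(7, -29, -15) = 7
Root (Minnie): min(-13.67, 7) = -13.67

-13.67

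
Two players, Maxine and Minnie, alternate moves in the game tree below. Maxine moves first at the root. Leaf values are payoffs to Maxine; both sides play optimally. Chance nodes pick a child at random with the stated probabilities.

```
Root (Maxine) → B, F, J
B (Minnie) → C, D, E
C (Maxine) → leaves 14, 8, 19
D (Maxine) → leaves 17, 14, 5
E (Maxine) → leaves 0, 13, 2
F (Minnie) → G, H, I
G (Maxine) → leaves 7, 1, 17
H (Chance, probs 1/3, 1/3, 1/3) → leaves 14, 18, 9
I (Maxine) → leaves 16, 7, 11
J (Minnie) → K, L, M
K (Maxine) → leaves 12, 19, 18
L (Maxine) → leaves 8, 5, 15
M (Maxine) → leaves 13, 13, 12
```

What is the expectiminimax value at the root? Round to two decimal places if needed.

C (Maxine): max(14, 8, 19) = 19
D (Maxine): max(17, 14, 5) = 17
E (Maxine): max(0, 13, 2) = 13
B (Minnie): min(19, 17, 13) = 13
G (Maxine): max(7, 1, 17) = 17
H (Chance): 1/3·14 + 1/3·18 + 1/3·9 = 13.67
I (Maxine): max(16, 7, 11) = 16
F (Minnie): min(17, 13.67, 16) = 13.67
K (Maxine): max(12, 19, 18) = 19
L (Maxine): max(8, 5, 15) = 15
M (Maxine): max(13, 13, 12) = 13
J (Minnie): min(19, 15, 13) = 13
Root (Maxine): max(13, 13.67, 13) = 13.67

13.67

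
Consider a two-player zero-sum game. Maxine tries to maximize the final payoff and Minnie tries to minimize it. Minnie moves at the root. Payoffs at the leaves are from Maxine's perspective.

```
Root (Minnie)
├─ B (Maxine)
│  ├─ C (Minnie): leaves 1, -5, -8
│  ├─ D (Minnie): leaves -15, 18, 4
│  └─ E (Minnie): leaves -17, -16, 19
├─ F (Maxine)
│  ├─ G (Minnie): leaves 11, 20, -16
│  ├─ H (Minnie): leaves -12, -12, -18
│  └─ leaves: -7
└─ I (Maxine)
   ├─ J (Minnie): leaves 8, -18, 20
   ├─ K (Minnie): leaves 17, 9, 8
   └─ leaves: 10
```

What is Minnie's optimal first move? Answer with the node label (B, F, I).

B

C (Minnie): min(1, -5, -8) = -8
D (Minnie): min(-15, 18, 4) = -15
E (Minnie): min(-17, -16, 19) = -17
B (Maxine): max(-8, -15, -17) = -8
G (Minnie): min(11, 20, -16) = -16
H (Minnie): min(-12, -12, -18) = -18
F (Maxine): max(-16, -18, -7) = -7
J (Minnie): min(8, -18, 20) = -18
K (Minnie): min(17, 9, 8) = 8
I (Maxine): max(-18, 8, 10) = 10
Root (Minnie): min(-8, -7, 10) = -8
Minnie picks the child with the lowest value: B (value -8).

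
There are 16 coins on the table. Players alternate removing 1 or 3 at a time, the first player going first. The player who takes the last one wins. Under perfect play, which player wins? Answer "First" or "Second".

Second

W/L table (W = player to move can force a win):
i:   0  1  2  3  4  5  6  7  8  9 10 11 12 13 14 15 16
     L  W  L  W  L  W  L  W  L  W  L  W  L  W  L  W  L
Position 16 is L, so the second player wins.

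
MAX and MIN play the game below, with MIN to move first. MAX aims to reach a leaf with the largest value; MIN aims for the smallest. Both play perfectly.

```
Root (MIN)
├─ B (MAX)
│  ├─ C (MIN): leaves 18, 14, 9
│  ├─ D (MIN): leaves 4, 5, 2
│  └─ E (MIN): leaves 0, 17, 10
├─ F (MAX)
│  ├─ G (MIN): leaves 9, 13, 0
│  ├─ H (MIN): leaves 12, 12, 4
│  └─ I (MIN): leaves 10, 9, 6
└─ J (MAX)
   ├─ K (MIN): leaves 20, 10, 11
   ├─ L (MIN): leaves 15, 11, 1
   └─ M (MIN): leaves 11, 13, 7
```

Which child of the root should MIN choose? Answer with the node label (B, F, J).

C (MIN): min(18, 14, 9) = 9
D (MIN): min(4, 5, 2) = 2
E (MIN): min(0, 17, 10) = 0
B (MAX): max(9, 2, 0) = 9
G (MIN): min(9, 13, 0) = 0
H (MIN): min(12, 12, 4) = 4
I (MIN): min(10, 9, 6) = 6
F (MAX): max(0, 4, 6) = 6
K (MIN): min(20, 10, 11) = 10
L (MIN): min(15, 11, 1) = 1
M (MIN): min(11, 13, 7) = 7
J (MAX): max(10, 1, 7) = 10
Root (MIN): min(9, 6, 10) = 6
MIN picks the child with the lowest value: F (value 6).

F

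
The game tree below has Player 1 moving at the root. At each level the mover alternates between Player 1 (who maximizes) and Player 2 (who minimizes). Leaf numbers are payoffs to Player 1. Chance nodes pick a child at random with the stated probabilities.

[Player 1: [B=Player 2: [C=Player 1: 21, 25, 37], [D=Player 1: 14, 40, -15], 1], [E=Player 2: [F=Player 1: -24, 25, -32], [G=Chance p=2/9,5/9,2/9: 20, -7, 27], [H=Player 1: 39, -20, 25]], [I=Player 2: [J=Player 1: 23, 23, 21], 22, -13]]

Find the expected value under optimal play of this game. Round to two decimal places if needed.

C (Player 1): max(21, 25, 37) = 37
D (Player 1): max(14, 40, -15) = 40
B (Player 2): min(37, 40, 1) = 1
F (Player 1): max(-24, 25, -32) = 25
G (Chance): 2/9·20 + 5/9·-7 + 2/9·27 = 6.56
H (Player 1): max(39, -20, 25) = 39
E (Player 2): min(25, 6.56, 39) = 6.56
J (Player 1): max(23, 23, 21) = 23
I (Player 2): min(23, 22, -13) = -13
Root (Player 1): max(1, 6.56, -13) = 6.56

6.56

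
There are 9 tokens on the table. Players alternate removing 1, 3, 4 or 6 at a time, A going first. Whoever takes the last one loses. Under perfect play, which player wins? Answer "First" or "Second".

First

i:   0  1  2  3  4  5  6  7  8  9
     W  L  W  L  W  W  W  W  L  W
Position 9 is W, so the first player wins.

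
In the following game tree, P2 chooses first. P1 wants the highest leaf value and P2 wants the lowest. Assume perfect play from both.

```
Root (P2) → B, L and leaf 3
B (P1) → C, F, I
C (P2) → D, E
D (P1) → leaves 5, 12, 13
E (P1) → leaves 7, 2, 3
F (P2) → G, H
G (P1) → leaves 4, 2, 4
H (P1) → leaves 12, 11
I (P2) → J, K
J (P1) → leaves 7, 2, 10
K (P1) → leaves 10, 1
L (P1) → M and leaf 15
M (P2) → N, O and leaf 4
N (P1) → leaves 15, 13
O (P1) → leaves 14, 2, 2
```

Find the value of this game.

3

D (P1): max(5, 12, 13) = 13
E (P1): max(7, 2, 3) = 7
C (P2): min(13, 7) = 7
G (P1): max(4, 2, 4) = 4
H (P1): max(12, 11) = 12
F (P2): min(4, 12) = 4
J (P1): max(7, 2, 10) = 10
K (P1): max(10, 1) = 10
I (P2): min(10, 10) = 10
B (P1): max(7, 4, 10) = 10
N (P1): max(15, 13) = 15
O (P1): max(14, 2, 2) = 14
M (P2): min(15, 14, 4) = 4
L (P1): max(4, 15) = 15
Root (P2): min(10, 15, 3) = 3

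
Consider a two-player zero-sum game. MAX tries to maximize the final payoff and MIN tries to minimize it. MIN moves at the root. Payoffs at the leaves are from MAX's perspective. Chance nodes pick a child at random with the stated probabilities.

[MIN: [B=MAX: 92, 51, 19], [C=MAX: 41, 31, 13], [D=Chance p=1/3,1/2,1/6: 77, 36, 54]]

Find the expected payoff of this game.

B (MAX): max(92, 51, 19) = 92
C (MAX): max(41, 31, 13) = 41
D (Chance): 1/3·77 + 1/2·36 + 1/6·54 = 52.67
Root (MIN): min(92, 41, 52.67) = 41

41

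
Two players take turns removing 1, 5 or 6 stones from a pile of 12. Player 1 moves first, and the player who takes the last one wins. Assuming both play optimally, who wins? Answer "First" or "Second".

First

Mark each pile size as W (mover wins) or L (mover loses):
i:   0  1  2  3  4  5  6  7  8  9 10 11 12
     L  W  L  W  L  W  W  W  W  W  W  L  W
Position 12 is W, so the first player wins.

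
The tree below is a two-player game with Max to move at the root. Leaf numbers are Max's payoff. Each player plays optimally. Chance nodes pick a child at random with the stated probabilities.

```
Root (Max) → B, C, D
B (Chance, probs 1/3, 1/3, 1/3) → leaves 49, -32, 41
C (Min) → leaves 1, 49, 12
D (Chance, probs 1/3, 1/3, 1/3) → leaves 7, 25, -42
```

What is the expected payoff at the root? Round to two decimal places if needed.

19.33

B (Chance): 1/3·49 + 1/3·-32 + 1/3·41 = 19.33
C (Min): min(1, 49, 12) = 1
D (Chance): 1/3·7 + 1/3·25 + 1/3·-42 = -3.33
Root (Max): max(19.33, 1, -3.33) = 19.33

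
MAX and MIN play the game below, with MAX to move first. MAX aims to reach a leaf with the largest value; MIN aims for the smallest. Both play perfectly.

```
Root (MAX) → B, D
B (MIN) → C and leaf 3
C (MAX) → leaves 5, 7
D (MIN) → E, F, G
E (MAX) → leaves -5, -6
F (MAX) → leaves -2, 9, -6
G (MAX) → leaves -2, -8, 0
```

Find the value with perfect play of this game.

C (MAX): max(5, 7) = 7
B (MIN): min(7, 3) = 3
E (MAX): max(-5, -6) = -5
F (MAX): max(-2, 9, -6) = 9
G (MAX): max(-2, -8, 0) = 0
D (MIN): min(-5, 9, 0) = -5
Root (MAX): max(3, -5) = 3

3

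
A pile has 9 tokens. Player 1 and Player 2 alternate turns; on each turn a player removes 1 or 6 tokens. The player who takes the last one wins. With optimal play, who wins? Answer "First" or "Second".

Second

W/L table (W = player to move can force a win):
i:   0  1  2  3  4  5  6  7  8  9
     L  W  L  W  L  W  W  L  W  L
Position 9 is L, so the second player wins.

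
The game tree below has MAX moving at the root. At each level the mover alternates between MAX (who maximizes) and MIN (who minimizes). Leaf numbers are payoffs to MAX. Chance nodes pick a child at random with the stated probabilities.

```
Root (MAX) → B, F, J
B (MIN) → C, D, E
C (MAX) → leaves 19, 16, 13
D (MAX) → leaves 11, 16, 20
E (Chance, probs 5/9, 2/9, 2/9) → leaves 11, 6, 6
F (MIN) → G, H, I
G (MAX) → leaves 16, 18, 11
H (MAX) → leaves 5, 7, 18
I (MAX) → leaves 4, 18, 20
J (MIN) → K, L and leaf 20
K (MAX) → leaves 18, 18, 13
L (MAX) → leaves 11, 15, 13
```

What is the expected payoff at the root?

18

C (MAX): max(19, 16, 13) = 19
D (MAX): max(11, 16, 20) = 20
E (Chance): 5/9·11 + 2/9·6 + 2/9·6 = 8.78
B (MIN): min(19, 20, 8.78) = 8.78
G (MAX): max(16, 18, 11) = 18
H (MAX): max(5, 7, 18) = 18
I (MAX): max(4, 18, 20) = 20
F (MIN): min(18, 18, 20) = 18
K (MAX): max(18, 18, 13) = 18
L (MAX): max(11, 15, 13) = 15
J (MIN): min(18, 15, 20) = 15
Root (MAX): max(8.78, 18, 15) = 18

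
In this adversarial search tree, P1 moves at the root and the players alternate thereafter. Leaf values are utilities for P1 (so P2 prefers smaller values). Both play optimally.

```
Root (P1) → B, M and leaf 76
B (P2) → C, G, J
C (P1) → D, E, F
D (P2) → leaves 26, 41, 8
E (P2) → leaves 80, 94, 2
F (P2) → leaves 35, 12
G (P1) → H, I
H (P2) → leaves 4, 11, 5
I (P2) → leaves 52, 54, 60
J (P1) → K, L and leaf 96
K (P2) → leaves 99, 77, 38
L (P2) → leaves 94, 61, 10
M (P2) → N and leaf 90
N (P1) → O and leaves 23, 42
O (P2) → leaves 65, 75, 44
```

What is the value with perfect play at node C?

12

D: min(26, 41, 8) = 8
E: min(80, 94, 2) = 2
F: min(35, 12) = 12
C: max(8, 2, 12) = 12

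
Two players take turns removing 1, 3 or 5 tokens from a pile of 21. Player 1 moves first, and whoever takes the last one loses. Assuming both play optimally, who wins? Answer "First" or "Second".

Second

Positions where the player to move wins (W) vs loses (L):
i:   0  1  2  3  4  5  6  7  8  9 10 11 12 13 14 15 16 17 18 19 20 21
     W  L  W  L  W  L  W  L  W  L  W  L  W  L  W  L  W  L  W  L  W  L
Position 21 is L, so the second player wins.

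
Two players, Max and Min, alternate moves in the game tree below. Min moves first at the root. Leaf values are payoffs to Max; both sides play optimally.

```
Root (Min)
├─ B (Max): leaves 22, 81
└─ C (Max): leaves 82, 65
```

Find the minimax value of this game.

81

B (Max): max(22, 81) = 81
C (Max): max(82, 65) = 82
Root (Min): min(81, 82) = 81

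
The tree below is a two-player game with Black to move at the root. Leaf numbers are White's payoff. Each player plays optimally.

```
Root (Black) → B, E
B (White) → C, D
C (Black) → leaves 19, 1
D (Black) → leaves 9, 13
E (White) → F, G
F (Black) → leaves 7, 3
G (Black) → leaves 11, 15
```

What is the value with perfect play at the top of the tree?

9

C (Black): min(19, 1) = 1
D (Black): min(9, 13) = 9
B (White): max(1, 9) = 9
F (Black): min(7, 3) = 3
G (Black): min(11, 15) = 11
E (White): max(3, 11) = 11
Root (Black): min(9, 11) = 9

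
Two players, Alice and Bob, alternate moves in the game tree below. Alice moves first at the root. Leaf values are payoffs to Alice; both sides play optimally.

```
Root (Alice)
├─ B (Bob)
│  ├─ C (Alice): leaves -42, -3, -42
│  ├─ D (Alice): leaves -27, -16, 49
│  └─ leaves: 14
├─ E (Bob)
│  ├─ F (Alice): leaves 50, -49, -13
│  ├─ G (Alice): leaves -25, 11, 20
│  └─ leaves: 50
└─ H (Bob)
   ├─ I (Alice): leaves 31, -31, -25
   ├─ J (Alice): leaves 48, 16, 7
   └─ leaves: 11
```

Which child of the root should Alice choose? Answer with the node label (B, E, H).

E

C (Alice): max(-42, -3, -42) = -3
D (Alice): max(-27, -16, 49) = 49
B (Bob): min(-3, 49, 14) = -3
F (Alice): max(50, -49, -13) = 50
G (Alice): max(-25, 11, 20) = 20
E (Bob): min(50, 20, 50) = 20
I (Alice): max(31, -31, -25) = 31
J (Alice): max(48, 16, 7) = 48
H (Bob): min(31, 48, 11) = 11
Root (Alice): max(-3, 20, 11) = 20
Alice picks the child with the highest value: E (value 20).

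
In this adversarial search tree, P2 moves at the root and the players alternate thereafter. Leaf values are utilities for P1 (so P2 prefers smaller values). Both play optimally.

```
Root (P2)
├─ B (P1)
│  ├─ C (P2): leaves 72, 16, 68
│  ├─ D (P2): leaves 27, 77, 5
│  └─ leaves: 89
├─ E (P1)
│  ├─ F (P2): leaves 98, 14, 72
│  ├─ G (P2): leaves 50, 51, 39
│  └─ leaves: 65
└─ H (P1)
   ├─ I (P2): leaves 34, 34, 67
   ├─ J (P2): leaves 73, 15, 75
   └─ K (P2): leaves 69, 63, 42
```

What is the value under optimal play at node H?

I: min(34, 34, 67) = 34
J: min(73, 15, 75) = 15
K: min(69, 63, 42) = 42
H: max(34, 15, 42) = 42

42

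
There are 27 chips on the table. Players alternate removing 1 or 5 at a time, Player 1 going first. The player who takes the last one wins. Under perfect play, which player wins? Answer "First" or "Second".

Compute winning (W) and losing (L) positions by backward induction:
i:   0  1  2  3  4  5  6  7  8  9 10 11 12 13 14 15 16 17 18 19 20 21 22 23 24 25 26 27
     L  W  L  W  L  W  L  W  L  W  L  W  L  W  L  W  L  W  L  W  L  W  L  W  L  W  L  W
Position 27 is W, so the first player wins.

First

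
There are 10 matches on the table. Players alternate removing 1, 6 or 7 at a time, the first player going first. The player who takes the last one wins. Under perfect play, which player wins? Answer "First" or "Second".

Positions where the player to move wins (W) vs loses (L):
i:   0  1  2  3  4  5  6  7  8  9 10
     L  W  L  W  L  W  W  W  W  W  W
Position 10 is W, so the first player wins.

First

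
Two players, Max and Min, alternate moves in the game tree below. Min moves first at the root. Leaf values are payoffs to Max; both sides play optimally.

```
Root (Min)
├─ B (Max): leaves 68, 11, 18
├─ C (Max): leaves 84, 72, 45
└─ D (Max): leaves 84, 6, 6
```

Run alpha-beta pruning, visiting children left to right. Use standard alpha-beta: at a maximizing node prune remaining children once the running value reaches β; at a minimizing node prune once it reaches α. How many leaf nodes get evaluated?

B [α=-∞,β=+∞]: v=68
C [α=-∞,β=68]: v=84 after child 1 ≥ β → β-cutoff, skip 2
D [α=-∞,β=68]: v=84 after child 1 ≥ β → β-cutoff, skip 2
Root [α=-∞,β=+∞]: v=68
Leaves evaluated: 5 of 9.

5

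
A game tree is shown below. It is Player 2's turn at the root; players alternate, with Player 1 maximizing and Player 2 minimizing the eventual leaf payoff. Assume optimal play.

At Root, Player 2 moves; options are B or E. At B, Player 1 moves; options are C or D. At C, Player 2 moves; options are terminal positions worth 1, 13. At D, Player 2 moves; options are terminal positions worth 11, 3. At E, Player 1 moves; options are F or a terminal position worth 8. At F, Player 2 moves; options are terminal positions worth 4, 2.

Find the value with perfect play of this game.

C (Player 2): min(1, 13) = 1
D (Player 2): min(11, 3) = 3
B (Player 1): max(1, 3) = 3
F (Player 2): min(4, 2) = 2
E (Player 1): max(2, 8) = 8
Root (Player 2): min(3, 8) = 3

3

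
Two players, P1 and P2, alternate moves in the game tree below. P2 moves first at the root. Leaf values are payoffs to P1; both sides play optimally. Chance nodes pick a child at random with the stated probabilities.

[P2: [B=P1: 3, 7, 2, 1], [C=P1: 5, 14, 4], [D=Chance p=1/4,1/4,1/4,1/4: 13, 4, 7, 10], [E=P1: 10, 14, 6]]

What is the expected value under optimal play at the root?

7

B (P1): max(3, 7, 2, 1) = 7
C (P1): max(5, 14, 4) = 14
D (Chance): 1/4·13 + 1/4·4 + 1/4·7 + 1/4·10 = 8.5
E (P1): max(10, 14, 6) = 14
Root (P2): min(7, 14, 8.5, 14) = 7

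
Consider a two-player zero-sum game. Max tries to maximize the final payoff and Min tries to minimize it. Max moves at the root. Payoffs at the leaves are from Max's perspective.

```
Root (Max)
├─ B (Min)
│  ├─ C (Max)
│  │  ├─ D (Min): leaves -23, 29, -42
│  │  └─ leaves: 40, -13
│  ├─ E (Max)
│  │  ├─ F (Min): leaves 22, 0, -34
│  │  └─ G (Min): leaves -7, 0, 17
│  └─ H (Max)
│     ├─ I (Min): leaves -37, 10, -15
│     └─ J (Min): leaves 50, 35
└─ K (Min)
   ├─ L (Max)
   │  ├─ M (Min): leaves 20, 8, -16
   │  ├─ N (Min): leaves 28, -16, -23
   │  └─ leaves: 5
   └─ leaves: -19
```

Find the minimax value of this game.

-7

D (Min): min(-23, 29, -42) = -42
C (Max): max(-42, 40, -13) = 40
F (Min): min(22, 0, -34) = -34
G (Min): min(-7, 0, 17) = -7
E (Max): max(-34, -7) = -7
I (Min): min(-37, 10, -15) = -37
J (Min): min(50, 35) = 35
H (Max): max(-37, 35) = 35
B (Min): min(40, -7, 35) = -7
M (Min): min(20, 8, -16) = -16
N (Min): min(28, -16, -23) = -23
L (Max): max(-16, -23, 5) = 5
K (Min): min(5, -19) = -19
Root (Max): max(-7, -19) = -7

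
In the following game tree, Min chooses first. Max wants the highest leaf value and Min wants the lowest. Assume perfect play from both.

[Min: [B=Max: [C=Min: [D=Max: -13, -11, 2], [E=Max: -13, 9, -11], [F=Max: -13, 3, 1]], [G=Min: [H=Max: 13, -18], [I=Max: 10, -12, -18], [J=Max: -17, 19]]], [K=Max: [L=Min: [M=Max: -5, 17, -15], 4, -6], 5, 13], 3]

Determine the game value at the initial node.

3

D (Max): max(-13, -11, 2) = 2
E (Max): max(-13, 9, -11) = 9
F (Max): max(-13, 3, 1) = 3
C (Min): min(2, 9, 3) = 2
H (Max): max(13, -18) = 13
I (Max): max(10, -12, -18) = 10
J (Max): max(-17, 19) = 19
G (Min): min(13, 10, 19) = 10
B (Max): max(2, 10) = 10
M (Max): max(-5, 17, -15) = 17
L (Min): min(17, 4, -6) = -6
K (Max): max(-6, 5, 13) = 13
Root (Min): min(10, 13, 3) = 3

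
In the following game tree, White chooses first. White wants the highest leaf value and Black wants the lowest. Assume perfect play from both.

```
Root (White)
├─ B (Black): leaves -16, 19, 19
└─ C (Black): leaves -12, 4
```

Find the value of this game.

B (Black): min(-16, 19, 19) = -16
C (Black): min(-12, 4) = -12
Root (White): max(-16, -12) = -12

-12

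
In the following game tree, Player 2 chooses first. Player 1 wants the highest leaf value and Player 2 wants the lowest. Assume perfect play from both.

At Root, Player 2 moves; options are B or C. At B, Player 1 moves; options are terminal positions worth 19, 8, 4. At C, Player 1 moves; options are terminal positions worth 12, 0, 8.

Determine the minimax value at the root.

B (Player 1): max(19, 8, 4) = 19
C (Player 1): max(12, 0, 8) = 12
Root (Player 2): min(19, 12) = 12

12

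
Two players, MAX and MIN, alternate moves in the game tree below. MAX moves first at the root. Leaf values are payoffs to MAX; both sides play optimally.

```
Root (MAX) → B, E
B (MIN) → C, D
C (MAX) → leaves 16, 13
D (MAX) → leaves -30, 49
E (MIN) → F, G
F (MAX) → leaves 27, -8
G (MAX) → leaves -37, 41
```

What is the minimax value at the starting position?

27

C (MAX): max(16, 13) = 16
D (MAX): max(-30, 49) = 49
B (MIN): min(16, 49) = 16
F (MAX): max(27, -8) = 27
G (MAX): max(-37, 41) = 41
E (MIN): min(27, 41) = 27
Root (MAX): max(16, 27) = 27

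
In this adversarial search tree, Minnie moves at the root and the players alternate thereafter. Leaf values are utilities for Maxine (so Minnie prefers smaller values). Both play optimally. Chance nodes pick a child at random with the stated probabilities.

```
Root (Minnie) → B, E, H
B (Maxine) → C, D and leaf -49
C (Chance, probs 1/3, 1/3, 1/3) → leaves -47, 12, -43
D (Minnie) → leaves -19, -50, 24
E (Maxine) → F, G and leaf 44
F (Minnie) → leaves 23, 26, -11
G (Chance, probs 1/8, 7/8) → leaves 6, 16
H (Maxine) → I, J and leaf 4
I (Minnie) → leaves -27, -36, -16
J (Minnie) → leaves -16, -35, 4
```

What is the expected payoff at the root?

C (Chance): 1/3·-47 + 1/3·12 + 1/3·-43 = -26
D (Minnie): min(-19, -50, 24) = -50
B (Maxine): max(-26, -50, -49) = -26
F (Minnie): min(23, 26, -11) = -11
G (Chance): 1/8·6 + 7/8·16 = 14.75
E (Maxine): max(-11, 14.75, 44) = 44
I (Minnie): min(-27, -36, -16) = -36
J (Minnie): min(-16, -35, 4) = -35
H (Maxine): max(-36, -35, 4) = 4
Root (Minnie): min(-26, 44, 4) = -26

-26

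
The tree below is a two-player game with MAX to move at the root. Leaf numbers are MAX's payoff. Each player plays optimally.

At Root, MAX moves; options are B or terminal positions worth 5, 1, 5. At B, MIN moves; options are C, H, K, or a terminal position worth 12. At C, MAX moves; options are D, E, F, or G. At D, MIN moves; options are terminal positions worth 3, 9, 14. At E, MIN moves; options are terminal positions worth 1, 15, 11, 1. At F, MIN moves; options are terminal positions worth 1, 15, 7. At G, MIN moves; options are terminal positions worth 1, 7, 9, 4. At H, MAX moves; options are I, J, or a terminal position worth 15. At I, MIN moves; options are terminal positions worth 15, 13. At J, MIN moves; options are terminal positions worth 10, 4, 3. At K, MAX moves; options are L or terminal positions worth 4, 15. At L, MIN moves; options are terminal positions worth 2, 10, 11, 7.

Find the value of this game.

D (MIN): min(3, 9, 14) = 3
E (MIN): min(1, 15, 11, 1) = 1
F (MIN): min(1, 15, 7) = 1
G (MIN): min(1, 7, 9, 4) = 1
C (MAX): max(3, 1, 1, 1) = 3
I (MIN): min(15, 13) = 13
J (MIN): min(10, 4, 3) = 3
H (MAX): max(13, 3, 15) = 15
L (MIN): min(2, 10, 11, 7) = 2
K (MAX): max(2, 4, 15) = 15
B (MIN): min(3, 15, 15, 12) = 3
Root (MAX): max(3, 5, 1, 5) = 5

5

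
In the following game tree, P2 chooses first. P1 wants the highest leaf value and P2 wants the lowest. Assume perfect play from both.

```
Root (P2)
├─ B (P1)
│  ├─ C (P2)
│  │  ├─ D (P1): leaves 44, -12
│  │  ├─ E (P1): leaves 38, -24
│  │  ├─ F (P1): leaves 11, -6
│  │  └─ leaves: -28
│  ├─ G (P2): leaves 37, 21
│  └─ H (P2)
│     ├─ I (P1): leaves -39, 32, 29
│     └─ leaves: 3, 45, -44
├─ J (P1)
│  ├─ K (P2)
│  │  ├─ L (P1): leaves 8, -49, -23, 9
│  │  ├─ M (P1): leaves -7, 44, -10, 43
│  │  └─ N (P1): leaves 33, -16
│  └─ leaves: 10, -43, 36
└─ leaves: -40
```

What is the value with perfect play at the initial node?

D (P1): max(44, -12) = 44
E (P1): max(38, -24) = 38
F (P1): max(11, -6) = 11
C (P2): min(44, 38, 11, -28) = -28
G (P2): min(37, 21) = 21
I (P1): max(-39, 32, 29) = 32
H (P2): min(32, 3, 45, -44) = -44
B (P1): max(-28, 21, -44) = 21
L (P1): max(8, -49, -23, 9) = 9
M (P1): max(-7, 44, -10, 43) = 44
N (P1): max(33, -16) = 33
K (P2): min(9, 44, 33) = 9
J (P1): max(9, 10, -43, 36) = 36
Root (P2): min(21, 36, -40) = -40

-40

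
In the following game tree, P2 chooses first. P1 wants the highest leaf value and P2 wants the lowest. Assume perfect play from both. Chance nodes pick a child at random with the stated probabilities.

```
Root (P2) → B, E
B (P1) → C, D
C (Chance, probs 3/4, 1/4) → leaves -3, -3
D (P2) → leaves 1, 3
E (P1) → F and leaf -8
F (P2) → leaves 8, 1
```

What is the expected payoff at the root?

1

C (Chance): 3/4·-3 + 1/4·-3 = -3
D (P2): min(1, 3) = 1
B (P1): max(-3, 1) = 1
F (P2): min(8, 1) = 1
E (P1): max(1, -8) = 1
Root (P2): min(1, 1) = 1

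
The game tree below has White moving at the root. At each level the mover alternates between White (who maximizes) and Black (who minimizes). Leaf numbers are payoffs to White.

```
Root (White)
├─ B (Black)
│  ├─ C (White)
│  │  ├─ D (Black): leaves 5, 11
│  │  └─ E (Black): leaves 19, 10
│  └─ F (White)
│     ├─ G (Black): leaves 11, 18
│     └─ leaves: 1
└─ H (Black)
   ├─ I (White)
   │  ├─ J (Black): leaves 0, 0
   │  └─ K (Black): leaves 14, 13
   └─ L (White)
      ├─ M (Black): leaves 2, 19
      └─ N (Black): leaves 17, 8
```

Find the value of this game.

10

D (Black): min(5, 11) = 5
E (Black): min(19, 10) = 10
C (White): max(5, 10) = 10
G (Black): min(11, 18) = 11
F (White): max(11, 1) = 11
B (Black): min(10, 11) = 10
J (Black): min(0, 0) = 0
K (Black): min(14, 13) = 13
I (White): max(0, 13) = 13
M (Black): min(2, 19) = 2
N (Black): min(17, 8) = 8
L (White): max(2, 8) = 8
H (Black): min(13, 8) = 8
Root (White): max(10, 8) = 10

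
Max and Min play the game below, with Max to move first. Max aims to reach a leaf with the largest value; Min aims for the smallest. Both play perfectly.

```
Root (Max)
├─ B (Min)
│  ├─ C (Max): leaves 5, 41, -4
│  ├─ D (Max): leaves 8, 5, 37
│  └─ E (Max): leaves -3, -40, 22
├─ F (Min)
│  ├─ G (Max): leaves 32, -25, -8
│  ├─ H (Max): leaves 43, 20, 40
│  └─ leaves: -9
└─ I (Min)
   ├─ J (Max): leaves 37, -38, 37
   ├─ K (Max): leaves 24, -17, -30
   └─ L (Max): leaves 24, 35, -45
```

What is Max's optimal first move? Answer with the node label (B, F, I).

C (Max): max(5, 41, -4) = 41
D (Max): max(8, 5, 37) = 37
E (Max): max(-3, -40, 22) = 22
B (Min): min(41, 37, 22) = 22
G (Max): max(32, -25, -8) = 32
H (Max): max(43, 20, 40) = 43
F (Min): min(32, 43, -9) = -9
J (Max): max(37, -38, 37) = 37
K (Max): max(24, -17, -30) = 24
L (Max): max(24, 35, -45) = 35
I (Min): min(37, 24, 35) = 24
Root (Max): max(22, -9, 24) = 24
Max picks the child with the highest value: I (value 24).

I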